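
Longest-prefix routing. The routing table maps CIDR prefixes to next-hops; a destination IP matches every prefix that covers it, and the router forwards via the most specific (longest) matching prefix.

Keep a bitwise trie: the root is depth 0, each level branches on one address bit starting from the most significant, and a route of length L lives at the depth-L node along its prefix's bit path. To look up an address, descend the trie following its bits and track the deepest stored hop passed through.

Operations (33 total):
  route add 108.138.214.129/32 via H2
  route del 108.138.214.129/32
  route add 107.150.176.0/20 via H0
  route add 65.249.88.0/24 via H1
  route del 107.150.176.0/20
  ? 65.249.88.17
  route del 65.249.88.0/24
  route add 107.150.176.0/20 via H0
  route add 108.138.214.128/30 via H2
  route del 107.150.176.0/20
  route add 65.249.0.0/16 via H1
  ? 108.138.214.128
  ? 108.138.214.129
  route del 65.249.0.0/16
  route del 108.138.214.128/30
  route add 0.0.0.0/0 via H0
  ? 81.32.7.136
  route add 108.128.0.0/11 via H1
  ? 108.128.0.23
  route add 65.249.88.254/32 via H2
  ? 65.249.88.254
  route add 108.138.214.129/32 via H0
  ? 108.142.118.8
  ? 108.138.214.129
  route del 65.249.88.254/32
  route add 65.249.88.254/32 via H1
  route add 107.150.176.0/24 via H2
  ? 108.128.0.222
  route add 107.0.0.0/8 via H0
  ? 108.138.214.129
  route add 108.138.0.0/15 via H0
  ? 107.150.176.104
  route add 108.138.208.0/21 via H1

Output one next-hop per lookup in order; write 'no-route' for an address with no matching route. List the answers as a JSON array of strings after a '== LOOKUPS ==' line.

Process each operation:
  add 108.138.214.129/32 -> H2 at depth 32
  - 108.138.214.129/32 clear@32
  add 107.150.176.0/20 -> H0 at depth 20
  add 65.249.88.0/24 -> H1 at depth 24
  - 107.150.176.0/20 clear@20
  Q 65.249.88.17: descend 010000011111100101011000 ; hops seen [H1] ; pick H1
  - 65.249.88.0/24 clear@24
  add 107.150.176.0/20 -> H0 at depth 20
  add 108.138.214.128/30 -> H2 at depth 30
  - 107.150.176.0/20 clear@20
  add 65.249.0.0/16 -> H1 at depth 16
  Q 108.138.214.128: descend 0110110010001010110101101000000 ; hops seen [H2] ; pick H2
  Q 108.138.214.129: descend 01101100100010101101011010000001 ; hops seen [H2] ; pick H2
  - 65.249.0.0/16 clear@16
  - 108.138.214.128/30 clear@30
  add 0.0.0.0/0 -> H0 at depth 0
  Q 81.32.7.136: descend 010 ; hops seen [H0] ; pick H0
  add 108.128.0.0/11 -> H1 at depth 11
  Q 108.128.0.23: descend 011011001000 ; hops seen [H0,H1] ; pick H1
  add 65.249.88.254/32 -> H2 at depth 32
  Q 65.249.88.254: descend 01000001111110010101100011111110 ; hops seen [H0,H2] ; pick H2
  add 108.138.214.129/32 -> H0 at depth 32
  Q 108.142.118.8: descend 0110110010001 ; hops seen [H0,H1] ; pick H1
  Q 108.138.214.129: descend 01101100100010101101011010000001 ; hops seen [H0,H1,H0] ; pick H0
  - 65.249.88.254/32 clear@32
  add 65.249.88.254/32 -> H1 at depth 32
  add 107.150.176.0/24 -> H2 at depth 24
  Q 108.128.0.222: descend 011011001000 ; hops seen [H0,H1] ; pick H1
  add 107.0.0.0/8 -> H0 at depth 8
  Q 108.138.214.129: descend 01101100100010101101011010000001 ; hops seen [H0,H1,H0] ; pick H0
  add 108.138.0.0/15 -> H0 at depth 15
  Q 107.150.176.104: descend 011010111001011010110000 ; hops seen [H0,H0,H2] ; pick H2
  add 108.138.208.0/21 -> H1 at depth 21

== LOOKUPS ==
["H1","H2","H2","H0","H1","H2","H1","H0","H1","H0","H2"]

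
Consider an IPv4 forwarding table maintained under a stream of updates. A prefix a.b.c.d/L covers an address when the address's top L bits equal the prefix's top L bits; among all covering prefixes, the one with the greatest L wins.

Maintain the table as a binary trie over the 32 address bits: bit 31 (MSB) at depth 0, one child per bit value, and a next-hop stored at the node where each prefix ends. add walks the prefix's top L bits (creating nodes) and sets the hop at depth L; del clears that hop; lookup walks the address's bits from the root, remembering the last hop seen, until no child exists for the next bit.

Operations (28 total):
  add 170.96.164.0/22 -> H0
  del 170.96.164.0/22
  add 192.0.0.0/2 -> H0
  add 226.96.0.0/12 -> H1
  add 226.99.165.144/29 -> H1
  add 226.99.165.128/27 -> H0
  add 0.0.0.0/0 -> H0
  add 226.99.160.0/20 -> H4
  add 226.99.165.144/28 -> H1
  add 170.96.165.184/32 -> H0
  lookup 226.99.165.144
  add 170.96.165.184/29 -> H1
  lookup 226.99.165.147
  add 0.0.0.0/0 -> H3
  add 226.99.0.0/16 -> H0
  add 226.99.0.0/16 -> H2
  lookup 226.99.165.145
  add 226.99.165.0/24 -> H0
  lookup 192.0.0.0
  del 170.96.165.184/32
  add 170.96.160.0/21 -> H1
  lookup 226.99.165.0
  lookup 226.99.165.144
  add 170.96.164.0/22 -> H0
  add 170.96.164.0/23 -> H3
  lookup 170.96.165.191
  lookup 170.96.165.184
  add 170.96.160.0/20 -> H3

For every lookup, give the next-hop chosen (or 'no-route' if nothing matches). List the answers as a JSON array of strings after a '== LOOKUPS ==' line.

Apply in order:
  add 170.96.164.0/22 -> H0 at depth 22
  del 170.96.164.0/22 (clear depth 22)
  add 192.0.0.0/2 -> H0 at depth 2
  add 226.96.0.0/12 -> H1 at depth 12
  add 226.99.165.144/29 -> H1 at depth 29
  add 226.99.165.128/27 -> H0 at depth 27
  add 0.0.0.0/0 -> H0 at depth 0
  add 226.99.160.0/20 -> H4 at depth 20
  add 226.99.165.144/28 -> H1 at depth 28
  add 170.96.165.184/32 -> H0 at depth 32
  ? 226.99.165.144  path d0:H0→d1:-→d2:H0→d3:-→d4:-→d5:-→d6:-→d7:-→d8:-→d9:-→d10:-→d11:-→d12:H1→d13:-→d14:-→d15:-→d16:-→d17:-→d18:-→d19:-→d20:H4→d21:-→d22:-→d23:-→d24:-→d25:-→d26:-→d27:H0→d28:H1→d29:H1  best=H1
  add 170.96.165.184/29 -> H1 at depth 29
  ? 226.99.165.147  path d0:H0→d1:-→d2:H0→d3:-→d4:-→d5:-→d6:-→d7:-→d8:-→d9:-→d10:-→d11:-→d12:H1→d13:-→d14:-→d15:-→d16:-→d17:-→d18:-→d19:-→d20:H4→d21:-→d22:-→d23:-→d24:-→d25:-→d26:-→d27:H0→d28:H1→d29:H1  best=H1
  add 0.0.0.0/0 -> H3 at depth 0
  add 226.99.0.0/16 -> H0 at depth 16
  add 226.99.0.0/16 -> H2 at depth 16
  ? 226.99.165.145  path d0:H3→d1:-→d2:H0→d3:-→d4:-→d5:-→d6:-→d7:-→d8:-→d9:-→d10:-→d11:-→d12:H1→d13:-→d14:-→d15:-→d16:H2→d17:-→d18:-→d19:-→d20:H4→d21:-→d22:-→d23:-→d24:-→d25:-→d26:-→d27:H0→d28:H1→d29:H1  best=H1
  add 226.99.165.0/24 -> H0 at depth 24
  ? 192.0.0.0  path d0:H3→d1:-→d2:H0  best=H0
  del 170.96.165.184/32 (clear depth 32)
  add 170.96.160.0/21 -> H1 at depth 21
  ? 226.99.165.0  path d0:H3→d1:-→d2:H0→d3:-→d4:-→d5:-→d6:-→d7:-→d8:-→d9:-→d10:-→d11:-→d12:H1→d13:-→d14:-→d15:-→d16:H2→d17:-→d18:-→d19:-→d20:H4→d21:-→d22:-→d23:-→d24:H0  best=H0
  ? 226.99.165.144  path d0:H3→d1:-→d2:H0→d3:-→d4:-→d5:-→d6:-→d7:-→d8:-→d9:-→d10:-→d11:-→d12:H1→d13:-→d14:-→d15:-→d16:H2→d17:-→d18:-→d19:-→d20:H4→d21:-→d22:-→d23:-→d24:H0→d25:-→d26:-→d27:H0→d28:H1→d29:H1  best=H1
  add 170.96.164.0/22 -> H0 at depth 22
  add 170.96.164.0/23 -> H3 at depth 23
  ? 170.96.165.191  path d0:H3→d1:-→d2:-→d3:-→d4:-→d5:-→d6:-→d7:-→d8:-→d9:-→d10:-→d11:-→d12:-→d13:-→d14:-→d15:-→d16:-→d17:-→d18:-→d19:-→d20:-→d21:H1→d22:H0→d23:H3→d24:-→d25:-→d26:-→d27:-→d28:-→d29:H1  best=H1
  ? 170.96.165.184  path d0:H3→d1:-→d2:-→d3:-→d4:-→d5:-→d6:-→d7:-→d8:-→d9:-→d10:-→d11:-→d12:-→d13:-→d14:-→d15:-→d16:-→d17:-→d18:-→d19:-→d20:-→d21:H1→d22:H0→d23:H3→d24:-→d25:-→d26:-→d27:-→d28:-→d29:H1→d30:-→d31:-→d32:-  best=H1
  add 170.96.160.0/20 -> H3 at depth 20

== LOOKUPS ==
["H1","H1","H1","H0","H0","H1","H1","H1"]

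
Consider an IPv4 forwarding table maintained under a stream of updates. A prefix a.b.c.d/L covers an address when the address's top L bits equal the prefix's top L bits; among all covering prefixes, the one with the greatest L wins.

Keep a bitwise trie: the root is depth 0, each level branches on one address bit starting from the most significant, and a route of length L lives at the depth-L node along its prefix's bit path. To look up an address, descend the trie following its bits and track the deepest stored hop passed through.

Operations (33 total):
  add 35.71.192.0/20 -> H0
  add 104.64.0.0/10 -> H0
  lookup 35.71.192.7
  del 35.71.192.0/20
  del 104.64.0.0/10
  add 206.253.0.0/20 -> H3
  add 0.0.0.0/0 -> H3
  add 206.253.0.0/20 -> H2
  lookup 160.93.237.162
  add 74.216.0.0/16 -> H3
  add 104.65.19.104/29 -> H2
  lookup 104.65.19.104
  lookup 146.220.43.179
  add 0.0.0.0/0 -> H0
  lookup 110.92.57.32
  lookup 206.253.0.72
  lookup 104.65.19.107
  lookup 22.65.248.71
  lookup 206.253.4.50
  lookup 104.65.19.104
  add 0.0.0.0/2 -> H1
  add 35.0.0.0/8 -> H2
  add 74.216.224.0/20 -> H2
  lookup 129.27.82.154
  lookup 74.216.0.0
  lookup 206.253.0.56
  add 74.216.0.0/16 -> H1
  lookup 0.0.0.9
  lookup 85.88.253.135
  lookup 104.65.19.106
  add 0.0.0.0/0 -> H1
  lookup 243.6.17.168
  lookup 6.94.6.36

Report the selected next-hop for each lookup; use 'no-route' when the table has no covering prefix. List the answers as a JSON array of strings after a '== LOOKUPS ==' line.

Trace:
  add 35.71.192.0/20 -> H0 at depth 20
  add 104.64.0.0/10 -> H0 at depth 10
  lookup 35.71.192.7: bits 00100011010001111100 walk d0:-→d1:-→d2:-→d3:-→d4:-→d5:-→d6:-→d7:-→d8:-→d9:-→d10:-→d11:-→d12:-→d13:-→d14:-→d15:-→d16:-→d17:-→d18:-→d19:-→d20:H0 -> H0
  del 35.71.192.0/20 (clear depth 20)
  del 104.64.0.0/10 (clear depth 10)
  add 206.253.0.0/20 -> H3 at depth 20
  add 0.0.0.0/0 -> H3 at depth 0
  add 206.253.0.0/20 -> H2 at depth 20
  lookup 160.93.237.162: bits 1 walk d0:H3→d1:- -> H3
  add 74.216.0.0/16 -> H3 at depth 16
  add 104.65.19.104/29 -> H2 at depth 29
  lookup 104.65.19.104: bits 01101000010000010001001101101 walk d0:H3→d1:-→d2:-→d3:-→d4:-→d5:-→d6:-→d7:-→d8:-→d9:-→d10:-→d11:-→d12:-→d13:-→d14:-→d15:-→d16:-→d17:-→d18:-→d19:-→d20:-→d21:-→d22:-→d23:-→d24:-→d25:-→d26:-→d27:-→d28:-→d29:H2 -> H2
  lookup 146.220.43.179: bits 1 walk d0:H3→d1:- -> H3
  add 0.0.0.0/0 -> H0 at depth 0
  lookup 110.92.57.32: bits 01101 walk d0:H0→d1:-→d2:-→d3:-→d4:-→d5:- -> H0
  lookup 206.253.0.72: bits 11001110111111010000 walk d0:H0→d1:-→d2:-→d3:-→d4:-→d5:-→d6:-→d7:-→d8:-→d9:-→d10:-→d11:-→d12:-→d13:-→d14:-→d15:-→d16:-→d17:-→d18:-→d19:-→d20:H2 -> H2
  lookup 104.65.19.107: bits 01101000010000010001001101101 walk d0:H0→d1:-→d2:-→d3:-→d4:-→d5:-→d6:-→d7:-→d8:-→d9:-→d10:-→d11:-→d12:-→d13:-→d14:-→d15:-→d16:-→d17:-→d18:-→d19:-→d20:-→d21:-→d22:-→d23:-→d24:-→d25:-→d26:-→d27:-→d28:-→d29:H2 -> H2
  lookup 22.65.248.71: bits 00 walk d0:H0→d1:-→d2:- -> H0
  lookup 206.253.4.50: bits 11001110111111010000 walk d0:H0→d1:-→d2:-→d3:-→d4:-→d5:-→d6:-→d7:-→d8:-→d9:-→d10:-→d11:-→d12:-→d13:-→d14:-→d15:-→d16:-→d17:-→d18:-→d19:-→d20:H2 -> H2
  lookup 104.65.19.104: bits 01101000010000010001001101101 walk d0:H0→d1:-→d2:-→d3:-→d4:-→d5:-→d6:-→d7:-→d8:-→d9:-→d10:-→d11:-→d12:-→d13:-→d14:-→d15:-→d16:-→d17:-→d18:-→d19:-→d20:-→d21:-→d22:-→d23:-→d24:-→d25:-→d26:-→d27:-→d28:-→d29:H2 -> H2
  add 0.0.0.0/2 -> H1 at depth 2
  add 35.0.0.0/8 -> H2 at depth 8
  add 74.216.224.0/20 -> H2 at depth 20
  lookup 129.27.82.154: bits 1 walk d0:H0→d1:- -> H0
  lookup 74.216.0.0: bits 0100101011011000 walk d0:H0→d1:-→d2:-→d3:-→d4:-→d5:-→d6:-→d7:-→d8:-→d9:-→d10:-→d11:-→d12:-→d13:-→d14:-→d15:-→d16:H3 -> H3
  lookup 206.253.0.56: bits 11001110111111010000 walk d0:H0→d1:-→d2:-→d3:-→d4:-→d5:-→d6:-→d7:-→d8:-→d9:-→d10:-→d11:-→d12:-→d13:-→d14:-→d15:-→d16:-→d17:-→d18:-→d19:-→d20:H2 -> H2
  add 74.216.0.0/16 -> H1 at depth 16
  lookup 0.0.0.9: bits 00 walk d0:H0→d1:-→d2:H1 -> H1
  lookup 85.88.253.135: bits 010 walk d0:H0→d1:-→d2:-→d3:- -> H0
  lookup 104.65.19.106: bits 01101000010000010001001101101 walk d0:H0→d1:-→d2:-→d3:-→d4:-→d5:-→d6:-→d7:-→d8:-→d9:-→d10:-→d11:-→d12:-→d13:-→d14:-→d15:-→d16:-→d17:-→d18:-→d19:-→d20:-→d21:-→d22:-→d23:-→d24:-→d25:-→d26:-→d27:-→d28:-→d29:H2 -> H2
  add 0.0.0.0/0 -> H1 at depth 0
  lookup 243.6.17.168: bits 11 walk d0:H1→d1:-→d2:- -> H1
  lookup 6.94.6.36: bits 00 walk d0:H1→d1:-→d2:H1 -> H1

== LOOKUPS ==
["H0","H3","H2","H3","H0","H2","H2","H0","H2","H2","H0","H3","H2","H1","H0","H2","H1","H1"]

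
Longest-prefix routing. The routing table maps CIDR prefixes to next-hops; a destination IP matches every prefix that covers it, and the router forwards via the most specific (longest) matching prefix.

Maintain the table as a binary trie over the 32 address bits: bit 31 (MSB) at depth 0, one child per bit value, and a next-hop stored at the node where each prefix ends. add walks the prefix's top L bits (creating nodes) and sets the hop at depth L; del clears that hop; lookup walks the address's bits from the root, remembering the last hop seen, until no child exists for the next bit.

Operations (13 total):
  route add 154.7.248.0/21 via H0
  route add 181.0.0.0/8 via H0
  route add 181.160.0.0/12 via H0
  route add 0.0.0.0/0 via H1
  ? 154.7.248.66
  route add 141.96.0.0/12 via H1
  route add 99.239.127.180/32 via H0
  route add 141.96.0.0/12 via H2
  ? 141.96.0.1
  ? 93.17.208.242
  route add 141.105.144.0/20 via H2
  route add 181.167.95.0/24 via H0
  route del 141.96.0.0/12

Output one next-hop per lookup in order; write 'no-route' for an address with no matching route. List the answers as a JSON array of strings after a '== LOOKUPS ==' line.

Process each operation:
  add 154.7.248.0/21 -> H0 at depth 21
  add 181.0.0.0/8 -> H0 at depth 8
  add 181.160.0.0/12 -> H0 at depth 12
  add 0.0.0.0/0 -> H1 at depth 0
  lookup 154.7.248.66: bits 100110100000011111111 walk d0:H1→d1:-→d2:-→d3:-→d4:-→d5:-→d6:-→d7:-→d8:-→d9:-→d10:-→d11:-→d12:-→d13:-→d14:-→d15:-→d16:-→d17:-→d18:-→d19:-→d20:-→d21:H0 -> H0
  add 141.96.0.0/12 -> H1 at depth 12
  add 99.239.127.180/32 -> H0 at depth 32
  add 141.96.0.0/12 -> H2 at depth 12
  lookup 141.96.0.1: bits 100011010110 walk d0:H1→d1:-→d2:-→d3:-→d4:-→d5:-→d6:-→d7:-→d8:-→d9:-→d10:-→d11:-→d12:H2 -> H2
  lookup 93.17.208.242: bits 01 walk d0:H1→d1:-→d2:- -> H1
  add 141.105.144.0/20 -> H2 at depth 20
  add 181.167.95.0/24 -> H0 at depth 24
  del 141.96.0.0/12 (clear depth 12)

== LOOKUPS ==
["H0","H2","H1"]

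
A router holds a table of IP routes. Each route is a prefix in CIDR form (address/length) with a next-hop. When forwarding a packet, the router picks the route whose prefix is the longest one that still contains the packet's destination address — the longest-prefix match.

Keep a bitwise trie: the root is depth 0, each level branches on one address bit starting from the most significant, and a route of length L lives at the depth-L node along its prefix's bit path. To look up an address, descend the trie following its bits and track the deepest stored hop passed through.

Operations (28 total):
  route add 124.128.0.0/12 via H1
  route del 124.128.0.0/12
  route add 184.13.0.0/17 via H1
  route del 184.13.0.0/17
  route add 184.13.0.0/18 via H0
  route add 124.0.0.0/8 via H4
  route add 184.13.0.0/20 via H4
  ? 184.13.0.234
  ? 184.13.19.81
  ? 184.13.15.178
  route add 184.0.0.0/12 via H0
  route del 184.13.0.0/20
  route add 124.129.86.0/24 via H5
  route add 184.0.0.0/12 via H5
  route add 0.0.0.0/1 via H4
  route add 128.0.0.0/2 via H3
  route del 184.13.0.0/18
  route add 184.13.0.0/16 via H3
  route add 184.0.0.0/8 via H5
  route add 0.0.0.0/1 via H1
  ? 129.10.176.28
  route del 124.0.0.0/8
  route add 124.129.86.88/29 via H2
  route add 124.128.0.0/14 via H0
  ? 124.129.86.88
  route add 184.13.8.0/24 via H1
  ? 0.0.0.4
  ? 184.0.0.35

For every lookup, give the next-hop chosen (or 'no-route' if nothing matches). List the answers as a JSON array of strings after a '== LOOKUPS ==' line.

Process each operation:
  + 124.128.0.0/12 (H1) depth=12
  - 124.128.0.0/12 clear@12
  + 184.13.0.0/17 (H1) depth=17
  - 184.13.0.0/17 clear@17
  + 184.13.0.0/18 (H0) depth=18
  + 124.0.0.0/8 (H4) depth=8
  + 184.13.0.0/20 (H4) depth=20
  ? 184.13.0.234  path d0:-→d1:-→d2:-→d3:-→d4:-→d5:-→d6:-→d7:-→d8:-→d9:-→d10:-→d11:-→d12:-→d13:-→d14:-→d15:-→d16:-→d17:-→d18:H0→d19:-→d20:H4  best=H4
  ? 184.13.19.81  path d0:-→d1:-→d2:-→d3:-→d4:-→d5:-→d6:-→d7:-→d8:-→d9:-→d10:-→d11:-→d12:-→d13:-→d14:-→d15:-→d16:-→d17:-→d18:H0→d19:-  best=H0
  ? 184.13.15.178  path d0:-→d1:-→d2:-→d3:-→d4:-→d5:-→d6:-→d7:-→d8:-→d9:-→d10:-→d11:-→d12:-→d13:-→d14:-→d15:-→d16:-→d17:-→d18:H0→d19:-→d20:H4  best=H4
  + 184.0.0.0/12 (H0) depth=12
  - 184.13.0.0/20 clear@20
  + 124.129.86.0/24 (H5) depth=24
  + 184.0.0.0/12 (H5) depth=12
  + 0.0.0.0/1 (H4) depth=1
  + 128.0.0.0/2 (H3) depth=2
  - 184.13.0.0/18 clear@18
  + 184.13.0.0/16 (H3) depth=16
  + 184.0.0.0/8 (H5) depth=8
  + 0.0.0.0/1 (H1) depth=1
  ? 129.10.176.28  path d0:-→d1:-→d2:H3  best=H3
  - 124.0.0.0/8 clear@8
  + 124.129.86.88/29 (H2) depth=29
  + 124.128.0.0/14 (H0) depth=14
  ? 124.129.86.88  path d0:-→d1:H1→d2:-→d3:-→d4:-→d5:-→d6:-→d7:-→d8:-→d9:-→d10:-→d11:-→d12:-→d13:-→d14:H0→d15:-→d16:-→d17:-→d18:-→d19:-→d20:-→d21:-→d22:-→d23:-→d24:H5→d25:-→d26:-→d27:-→d28:-→d29:H2  best=H2
  + 184.13.8.0/24 (H1) depth=24
  ? 0.0.0.4  path d0:-→d1:H1  best=H1
  ? 184.0.0.35  path d0:-→d1:-→d2:H3→d3:-→d4:-→d5:-→d6:-→d7:-→d8:H5→d9:-→d10:-→d11:-→d12:H5  best=H5

== LOOKUPS ==
["H4","H0","H4","H3","H2","H1","H5"]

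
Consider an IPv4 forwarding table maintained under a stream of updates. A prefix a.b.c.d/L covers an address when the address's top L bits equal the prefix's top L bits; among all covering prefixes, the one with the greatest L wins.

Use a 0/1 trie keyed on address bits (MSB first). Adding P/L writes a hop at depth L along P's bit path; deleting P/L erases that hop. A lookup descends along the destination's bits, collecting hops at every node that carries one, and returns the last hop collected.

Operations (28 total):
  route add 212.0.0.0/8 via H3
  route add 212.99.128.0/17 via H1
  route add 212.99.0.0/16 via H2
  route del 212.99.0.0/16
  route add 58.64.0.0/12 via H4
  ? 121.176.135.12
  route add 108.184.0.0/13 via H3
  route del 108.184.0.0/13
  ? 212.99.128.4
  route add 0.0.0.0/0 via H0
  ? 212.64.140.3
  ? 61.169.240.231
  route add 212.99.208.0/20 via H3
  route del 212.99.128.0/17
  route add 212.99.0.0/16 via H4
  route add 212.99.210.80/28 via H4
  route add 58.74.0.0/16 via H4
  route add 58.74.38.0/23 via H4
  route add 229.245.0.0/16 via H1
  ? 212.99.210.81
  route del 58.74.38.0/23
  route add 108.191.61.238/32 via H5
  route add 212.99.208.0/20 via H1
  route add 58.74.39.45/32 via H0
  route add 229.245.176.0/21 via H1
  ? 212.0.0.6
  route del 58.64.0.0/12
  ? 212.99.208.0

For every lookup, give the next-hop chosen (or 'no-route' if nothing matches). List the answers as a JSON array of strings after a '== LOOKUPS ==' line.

Trace:
  add 212.0.0.0/8 -> H3 at depth 8
  add 212.99.128.0/17 -> H1 at depth 17
  add 212.99.0.0/16 -> H2 at depth 16
  del 212.99.0.0/16 (clear depth 16)
  add 58.64.0.0/12 -> H4 at depth 12
  lookup 121.176.135.12: bits 0 walk d0:-→d1:- -> no-route
  add 108.184.0.0/13 -> H3 at depth 13
  del 108.184.0.0/13 (clear depth 13)
  lookup 212.99.128.4: bits 11010100011000111 walk d0:-→d1:-→d2:-→d3:-→d4:-→d5:-→d6:-→d7:-→d8:H3→d9:-→d10:-→d11:-→d12:-→d13:-→d14:-→d15:-→d16:-→d17:H1 -> H1
  add 0.0.0.0/0 -> H0 at depth 0
  lookup 212.64.140.3: bits 1101010001 walk d0:H0→d1:-→d2:-→d3:-→d4:-→d5:-→d6:-→d7:-→d8:H3→d9:-→d10:- -> H3
  lookup 61.169.240.231: bits 00111 walk d0:H0→d1:-→d2:-→d3:-→d4:-→d5:- -> H0
  add 212.99.208.0/20 -> H3 at depth 20
  del 212.99.128.0/17 (clear depth 17)
  add 212.99.0.0/16 -> H4 at depth 16
  add 212.99.210.80/28 -> H4 at depth 28
  add 58.74.0.0/16 -> H4 at depth 16
  add 58.74.38.0/23 -> H4 at depth 23
  add 229.245.0.0/16 -> H1 at depth 16
  lookup 212.99.210.81: bits 1101010001100011110100100101 walk d0:H0→d1:-→d2:-→d3:-→d4:-→d5:-→d6:-→d7:-→d8:H3→d9:-→d10:-→d11:-→d12:-→d13:-→d14:-→d15:-→d16:H4→d17:-→d18:-→d19:-→d20:H3→d21:-→d22:-→d23:-→d24:-→d25:-→d26:-→d27:-→d28:H4 -> H4
  del 58.74.38.0/23 (clear depth 23)
  add 108.191.61.238/32 -> H5 at depth 32
  add 212.99.208.0/20 -> H1 at depth 20
  add 58.74.39.45/32 -> H0 at depth 32
  add 229.245.176.0/21 -> H1 at depth 21
  lookup 212.0.0.6: bits 110101000 walk d0:H0→d1:-→d2:-→d3:-→d4:-→d5:-→d6:-→d7:-→d8:H3→d9:- -> H3
  del 58.64.0.0/12 (clear depth 12)
  lookup 212.99.208.0: bits 1101010001100011110100 walk d0:H0→d1:-→d2:-→d3:-→d4:-→d5:-→d6:-→d7:-→d8:H3→d9:-→d10:-→d11:-→d12:-→d13:-→d14:-→d15:-→d16:H4→d17:-→d18:-→d19:-→d20:H1→d21:-→d22:- -> H1

== LOOKUPS ==
["no-route","H1","H3","H0","H4","H3","H1"]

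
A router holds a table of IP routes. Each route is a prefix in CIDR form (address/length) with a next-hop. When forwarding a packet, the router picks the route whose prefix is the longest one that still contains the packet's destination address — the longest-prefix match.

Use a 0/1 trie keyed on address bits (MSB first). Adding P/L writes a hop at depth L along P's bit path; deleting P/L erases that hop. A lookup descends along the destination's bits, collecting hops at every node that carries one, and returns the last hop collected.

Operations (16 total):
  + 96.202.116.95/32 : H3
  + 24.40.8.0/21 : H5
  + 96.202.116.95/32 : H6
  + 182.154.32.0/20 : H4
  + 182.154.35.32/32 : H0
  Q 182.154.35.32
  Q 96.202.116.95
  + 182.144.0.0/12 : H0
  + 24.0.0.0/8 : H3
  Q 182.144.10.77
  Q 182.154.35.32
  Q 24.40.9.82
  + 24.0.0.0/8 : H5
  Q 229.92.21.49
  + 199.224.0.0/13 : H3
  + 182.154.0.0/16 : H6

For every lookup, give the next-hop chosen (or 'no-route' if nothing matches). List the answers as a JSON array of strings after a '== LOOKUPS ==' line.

Trace:
  + 96.202.116.95/32 (H3) depth=32
  + 24.40.8.0/21 (H5) depth=21
  + 96.202.116.95/32 (H6) depth=32
  + 182.154.32.0/20 (H4) depth=20
  + 182.154.35.32/32 (H0) depth=32
  Q 182.154.35.32: descend 10110110100110100010001100100000 ; hops seen [H4,H0] ; pick H0
  Q 96.202.116.95: descend 01100000110010100111010001011111 ; hops seen [H6] ; pick H6
  + 182.144.0.0/12 (H0) depth=12
  + 24.0.0.0/8 (H3) depth=8
  Q 182.144.10.77: descend 101101101001 ; hops seen [H0] ; pick H0
  Q 182.154.35.32: descend 10110110100110100010001100100000 ; hops seen [H0,H4,H0] ; pick H0
  Q 24.40.9.82: descend 000110000010100000001 ; hops seen [H3,H5] ; pick H5
  + 24.0.0.0/8 (H5) depth=8
  Q 229.92.21.49: descend 1 ; hops seen [∅] ; pick no-route
  + 199.224.0.0/13 (H3) depth=13
  + 182.154.0.0/16 (H6) depth=16

== LOOKUPS ==
["H0","H6","H0","H0","H5","no-route"]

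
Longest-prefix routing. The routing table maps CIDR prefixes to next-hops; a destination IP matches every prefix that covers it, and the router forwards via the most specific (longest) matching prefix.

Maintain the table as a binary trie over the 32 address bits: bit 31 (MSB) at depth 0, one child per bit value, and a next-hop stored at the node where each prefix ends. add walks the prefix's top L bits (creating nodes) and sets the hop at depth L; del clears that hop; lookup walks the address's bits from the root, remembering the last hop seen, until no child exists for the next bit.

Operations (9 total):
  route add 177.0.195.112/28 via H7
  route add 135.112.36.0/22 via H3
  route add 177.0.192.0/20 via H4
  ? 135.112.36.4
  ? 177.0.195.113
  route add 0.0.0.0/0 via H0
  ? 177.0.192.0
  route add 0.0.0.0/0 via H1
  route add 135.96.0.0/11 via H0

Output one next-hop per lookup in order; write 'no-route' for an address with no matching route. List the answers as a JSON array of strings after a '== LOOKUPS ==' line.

Trace:
  + 177.0.195.112/28 (H7) depth=28
  + 135.112.36.0/22 (H3) depth=22
  + 177.0.192.0/20 (H4) depth=20
  lookup 135.112.36.4: bits 1000011101110000001001 walk d0:-→d1:-→d2:-→d3:-→d4:-→d5:-→d6:-→d7:-→d8:-→d9:-→d10:-→d11:-→d12:-→d13:-→d14:-→d15:-→d16:-→d17:-→d18:-→d19:-→d20:-→d21:-→d22:H3 -> H3
  lookup 177.0.195.113: bits 1011000100000000110000110111 walk d0:-→d1:-→d2:-→d3:-→d4:-→d5:-→d6:-→d7:-→d8:-→d9:-→d10:-→d11:-→d12:-→d13:-→d14:-→d15:-→d16:-→d17:-→d18:-→d19:-→d20:H4→d21:-→d22:-→d23:-→d24:-→d25:-→d26:-→d27:-→d28:H7 -> H7
  + 0.0.0.0/0 (H0) depth=0
  lookup 177.0.192.0: bits 1011000100000000110000 walk d0:H0→d1:-→d2:-→d3:-→d4:-→d5:-→d6:-→d7:-→d8:-→d9:-→d10:-→d11:-→d12:-→d13:-→d14:-→d15:-→d16:-→d17:-→d18:-→d19:-→d20:H4→d21:-→d22:- -> H4
  + 0.0.0.0/0 (H1) depth=0
  + 135.96.0.0/11 (H0) depth=11

== LOOKUPS ==
["H3","H7","H4"]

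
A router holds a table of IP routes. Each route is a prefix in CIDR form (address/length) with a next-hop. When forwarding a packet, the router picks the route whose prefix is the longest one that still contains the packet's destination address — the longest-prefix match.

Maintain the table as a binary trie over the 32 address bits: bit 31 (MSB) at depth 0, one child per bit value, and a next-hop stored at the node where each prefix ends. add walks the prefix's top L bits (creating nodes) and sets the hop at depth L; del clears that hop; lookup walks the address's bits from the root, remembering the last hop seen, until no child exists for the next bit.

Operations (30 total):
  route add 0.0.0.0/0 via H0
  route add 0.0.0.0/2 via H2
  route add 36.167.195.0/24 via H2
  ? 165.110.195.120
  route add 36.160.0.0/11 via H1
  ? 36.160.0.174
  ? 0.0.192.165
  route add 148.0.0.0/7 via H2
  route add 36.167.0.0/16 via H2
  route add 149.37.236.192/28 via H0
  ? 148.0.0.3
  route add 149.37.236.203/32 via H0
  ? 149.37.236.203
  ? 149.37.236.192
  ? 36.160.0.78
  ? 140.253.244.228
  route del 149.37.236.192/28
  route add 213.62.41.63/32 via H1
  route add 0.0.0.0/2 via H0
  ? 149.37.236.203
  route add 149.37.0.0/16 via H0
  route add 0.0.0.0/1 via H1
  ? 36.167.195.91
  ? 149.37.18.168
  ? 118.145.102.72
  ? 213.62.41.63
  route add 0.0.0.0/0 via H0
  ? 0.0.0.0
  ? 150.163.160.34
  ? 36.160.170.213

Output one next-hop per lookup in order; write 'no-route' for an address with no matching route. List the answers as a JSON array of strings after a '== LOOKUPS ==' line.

Trace:
  add 0.0.0.0/0 -> H0 at depth 0
  add 0.0.0.0/2 -> H2 at depth 2
  add 36.167.195.0/24 -> H2 at depth 24
  ? 165.110.195.120  path d0:H0  best=H0
  add 36.160.0.0/11 -> H1 at depth 11
  ? 36.160.0.174  path d0:H0→d1:-→d2:H2→d3:-→d4:-→d5:-→d6:-→d7:-→d8:-→d9:-→d10:-→d11:H1→d12:-→d13:-  best=H1
  ? 0.0.192.165  path d0:H0→d1:-→d2:H2  best=H2
  add 148.0.0.0/7 -> H2 at depth 7
  add 36.167.0.0/16 -> H2 at depth 16
  add 149.37.236.192/28 -> H0 at depth 28
  ? 148.0.0.3  path d0:H0→d1:-→d2:-→d3:-→d4:-→d5:-→d6:-→d7:H2  best=H2
  add 149.37.236.203/32 -> H0 at depth 32
  ? 149.37.236.203  path d0:H0→d1:-→d2:-→d3:-→d4:-→d5:-→d6:-→d7:H2→d8:-→d9:-→d10:-→d11:-→d12:-→d13:-→d14:-→d15:-→d16:-→d17:-→d18:-→d19:-→d20:-→d21:-→d22:-→d23:-→d24:-→d25:-→d26:-→d27:-→d28:H0→d29:-→d30:-→d31:-→d32:H0  best=H0
  ? 149.37.236.192  path d0:H0→d1:-→d2:-→d3:-→d4:-→d5:-→d6:-→d7:H2→d8:-→d9:-→d10:-→d11:-→d12:-→d13:-→d14:-→d15:-→d16:-→d17:-→d18:-→d19:-→d20:-→d21:-→d22:-→d23:-→d24:-→d25:-→d26:-→d27:-→d28:H0  best=H0
  ? 36.160.0.78  path d0:H0→d1:-→d2:H2→d3:-→d4:-→d5:-→d6:-→d7:-→d8:-→d9:-→d10:-→d11:H1→d12:-→d13:-  best=H1
  ? 140.253.244.228  path d0:H0→d1:-→d2:-→d3:-  best=H0
  del 149.37.236.192/28 (clear depth 28)
  add 213.62.41.63/32 -> H1 at depth 32
  add 0.0.0.0/2 -> H0 at depth 2
  ? 149.37.236.203  path d0:H0→d1:-→d2:-→d3:-→d4:-→d5:-→d6:-→d7:H2→d8:-→d9:-→d10:-→d11:-→d12:-→d13:-→d14:-→d15:-→d16:-→d17:-→d18:-→d19:-→d20:-→d21:-→d22:-→d23:-→d24:-→d25:-→d26:-→d27:-→d28:-→d29:-→d30:-→d31:-→d32:H0  best=H0
  add 149.37.0.0/16 -> H0 at depth 16
  add 0.0.0.0/1 -> H1 at depth 1
  ? 36.167.195.91  path d0:H0→d1:H1→d2:H0→d3:-→d4:-→d5:-→d6:-→d7:-→d8:-→d9:-→d10:-→d11:H1→d12:-→d13:-→d14:-→d15:-→d16:H2→d17:-→d18:-→d19:-→d20:-→d21:-→d22:-→d23:-→d24:H2  best=H2
  ? 149.37.18.168  path d0:H0→d1:-→d2:-→d3:-→d4:-→d5:-→d6:-→d7:H2→d8:-→d9:-→d10:-→d11:-→d12:-→d13:-→d14:-→d15:-→d16:H0  best=H0
  ? 118.145.102.72  path d0:H0→d1:H1  best=H1
  ? 213.62.41.63  path d0:H0→d1:-→d2:-→d3:-→d4:-→d5:-→d6:-→d7:-→d8:-→d9:-→d10:-→d11:-→d12:-→d13:-→d14:-→d15:-→d16:-→d17:-→d18:-→d19:-→d20:-→d21:-→d22:-→d23:-→d24:-→d25:-→d26:-→d27:-→d28:-→d29:-→d30:-→d31:-→d32:H1  best=H1
  add 0.0.0.0/0 -> H0 at depth 0
  ? 0.0.0.0  path d0:H0→d1:H1→d2:H0  best=H0
  ? 150.163.160.34  path d0:H0→d1:-→d2:-→d3:-→d4:-→d5:-→d6:-  best=H0
  ? 36.160.170.213  path d0:H0→d1:H1→d2:H0→d3:-→d4:-→d5:-→d6:-→d7:-→d8:-→d9:-→d10:-→d11:H1→d12:-→d13:-  best=H1

== LOOKUPS ==
["H0","H1","H2","H2","H0","H0","H1","H0","H0","H2","H0","H1","H1","H0","H0","H1"]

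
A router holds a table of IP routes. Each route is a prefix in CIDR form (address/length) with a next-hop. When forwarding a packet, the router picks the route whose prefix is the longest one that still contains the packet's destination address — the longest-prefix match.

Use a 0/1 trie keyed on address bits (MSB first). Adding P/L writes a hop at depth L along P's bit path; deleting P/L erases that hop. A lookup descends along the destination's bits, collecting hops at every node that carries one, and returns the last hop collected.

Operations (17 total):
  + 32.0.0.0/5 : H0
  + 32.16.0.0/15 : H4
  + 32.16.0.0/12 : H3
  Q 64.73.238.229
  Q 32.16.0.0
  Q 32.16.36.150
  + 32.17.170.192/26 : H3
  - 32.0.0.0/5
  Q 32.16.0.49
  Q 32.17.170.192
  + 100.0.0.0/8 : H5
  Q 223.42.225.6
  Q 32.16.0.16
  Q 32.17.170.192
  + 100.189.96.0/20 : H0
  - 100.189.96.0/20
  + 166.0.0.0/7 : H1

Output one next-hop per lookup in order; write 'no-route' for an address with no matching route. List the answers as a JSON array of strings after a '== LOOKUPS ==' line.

Process each operation:
  + 32.0.0.0/5 (H0) depth=5
  + 32.16.0.0/15 (H4) depth=15
  + 32.16.0.0/12 (H3) depth=12
  Q 64.73.238.229: descend 0 ; hops seen [∅] ; pick no-route
  Q 32.16.0.0: descend 001000000001000 ; hops seen [H0,H3,H4] ; pick H4
  Q 32.16.36.150: descend 001000000001000 ; hops seen [H0,H3,H4] ; pick H4
  + 32.17.170.192/26 (H3) depth=26
  - 32.0.0.0/5 clear@5
  Q 32.16.0.49: descend 001000000001000 ; hops seen [H3,H4] ; pick H4
  Q 32.17.170.192: descend 00100000000100011010101011 ; hops seen [H3,H4,H3] ; pick H3
  + 100.0.0.0/8 (H5) depth=8
  Q 223.42.225.6: descend ε ; hops seen [∅] ; pick no-route
  Q 32.16.0.16: descend 001000000001000 ; hops seen [H3,H4] ; pick H4
  Q 32.17.170.192: descend 00100000000100011010101011 ; hops seen [H3,H4,H3] ; pick H3
  + 100.189.96.0/20 (H0) depth=20
  - 100.189.96.0/20 clear@20
  + 166.0.0.0/7 (H1) depth=7

== LOOKUPS ==
["no-route","H4","H4","H4","H3","no-route","H4","H3"]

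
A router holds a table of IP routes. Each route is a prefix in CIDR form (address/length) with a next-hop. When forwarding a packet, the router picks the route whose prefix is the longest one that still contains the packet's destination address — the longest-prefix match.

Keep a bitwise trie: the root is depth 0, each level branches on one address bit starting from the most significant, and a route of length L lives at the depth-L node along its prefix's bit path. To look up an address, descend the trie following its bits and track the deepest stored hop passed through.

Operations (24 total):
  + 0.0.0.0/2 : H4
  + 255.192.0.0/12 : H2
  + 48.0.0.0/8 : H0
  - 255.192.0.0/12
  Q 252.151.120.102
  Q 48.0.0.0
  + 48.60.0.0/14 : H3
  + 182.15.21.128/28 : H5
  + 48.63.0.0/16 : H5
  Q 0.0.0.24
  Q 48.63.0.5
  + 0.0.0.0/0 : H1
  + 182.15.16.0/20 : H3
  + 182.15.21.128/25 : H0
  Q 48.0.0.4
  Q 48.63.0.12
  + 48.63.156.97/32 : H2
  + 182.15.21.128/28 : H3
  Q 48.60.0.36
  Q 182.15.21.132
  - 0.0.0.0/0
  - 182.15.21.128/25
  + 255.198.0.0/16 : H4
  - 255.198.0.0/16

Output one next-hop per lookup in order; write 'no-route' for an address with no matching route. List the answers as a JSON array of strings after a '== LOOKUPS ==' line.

Apply in order:
  + 0.0.0.0/2 (H4) depth=2
  + 255.192.0.0/12 (H2) depth=12
  + 48.0.0.0/8 (H0) depth=8
  del 255.192.0.0/12 (clear depth 12)
  lookup 252.151.120.102: bits 111111 walk d0:-→d1:-→d2:-→d3:-→d4:-→d5:-→d6:- -> no-route
  lookup 48.0.0.0: bits 00110000 walk d0:-→d1:-→d2:H4→d3:-→d4:-→d5:-→d6:-→d7:-→d8:H0 -> H0
  + 48.60.0.0/14 (H3) depth=14
  + 182.15.21.128/28 (H5) depth=28
  + 48.63.0.0/16 (H5) depth=16
  lookup 0.0.0.24: bits 00 walk d0:-→d1:-→d2:H4 -> H4
  lookup 48.63.0.5: bits 0011000000111111 walk d0:-→d1:-→d2:H4→d3:-→d4:-→d5:-→d6:-→d7:-→d8:H0→d9:-→d10:-→d11:-→d12:-→d13:-→d14:H3→d15:-→d16:H5 -> H5
  + 0.0.0.0/0 (H1) depth=0
  + 182.15.16.0/20 (H3) depth=20
  + 182.15.21.128/25 (H0) depth=25
  lookup 48.0.0.4: bits 0011000000 walk d0:H1→d1:-→d2:H4→d3:-→d4:-→d5:-→d6:-→d7:-→d8:H0→d9:-→d10:- -> H0
  lookup 48.63.0.12: bits 0011000000111111 walk d0:H1→d1:-→d2:H4→d3:-→d4:-→d5:-→d6:-→d7:-→d8:H0→d9:-→d10:-→d11:-→d12:-→d13:-→d14:H3→d15:-→d16:H5 -> H5
  + 48.63.156.97/32 (H2) depth=32
  + 182.15.21.128/28 (H3) depth=28
  lookup 48.60.0.36: bits 00110000001111 walk d0:H1→d1:-→d2:H4→d3:-→d4:-→d5:-→d6:-→d7:-→d8:H0→d9:-→d10:-→d11:-→d12:-→d13:-→d14:H3 -> H3
  lookup 182.15.21.132: bits 1011011000001111000101011000 walk d0:H1→d1:-→d2:-→d3:-→d4:-→d5:-→d6:-→d7:-→d8:-→d9:-→d10:-→d11:-→d12:-→d13:-→d14:-→d15:-→d16:-→d17:-→d18:-→d19:-→d20:H3→d21:-→d22:-→d23:-→d24:-→d25:H0→d26:-→d27:-→d28:H3 -> H3
  del 0.0.0.0/0 (clear depth 0)
  del 182.15.21.128/25 (clear depth 25)
  + 255.198.0.0/16 (H4) depth=16
  del 255.198.0.0/16 (clear depth 16)

== LOOKUPS ==
["no-route","H0","H4","H5","H0","H5","H3","H3"]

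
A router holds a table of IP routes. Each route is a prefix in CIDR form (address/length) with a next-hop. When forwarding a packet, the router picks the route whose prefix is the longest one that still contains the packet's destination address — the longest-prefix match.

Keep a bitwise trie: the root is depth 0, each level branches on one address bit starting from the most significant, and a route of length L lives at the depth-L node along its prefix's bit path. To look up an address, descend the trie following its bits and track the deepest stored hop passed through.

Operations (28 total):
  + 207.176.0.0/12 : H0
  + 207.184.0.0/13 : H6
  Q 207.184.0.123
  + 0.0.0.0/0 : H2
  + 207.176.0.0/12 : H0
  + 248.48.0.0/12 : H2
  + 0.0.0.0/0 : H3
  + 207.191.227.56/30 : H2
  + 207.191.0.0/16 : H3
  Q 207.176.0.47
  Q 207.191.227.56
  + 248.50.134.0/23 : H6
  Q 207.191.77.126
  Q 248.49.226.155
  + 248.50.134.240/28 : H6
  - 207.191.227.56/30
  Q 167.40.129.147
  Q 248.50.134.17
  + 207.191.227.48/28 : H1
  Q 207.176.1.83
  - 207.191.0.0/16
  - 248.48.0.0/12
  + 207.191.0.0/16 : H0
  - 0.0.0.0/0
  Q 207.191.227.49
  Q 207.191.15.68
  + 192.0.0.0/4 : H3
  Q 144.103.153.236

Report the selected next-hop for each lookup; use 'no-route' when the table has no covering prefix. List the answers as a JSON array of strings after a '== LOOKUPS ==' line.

Trace:
  add 207.176.0.0/12 -> H0 at depth 12
  add 207.184.0.0/13 -> H6 at depth 13
  Q 207.184.0.123: descend 1100111110111 ; hops seen [H0,H6] ; pick H6
  add 0.0.0.0/0 -> H2 at depth 0
  add 207.176.0.0/12 -> H0 at depth 12
  add 248.48.0.0/12 -> H2 at depth 12
  add 0.0.0.0/0 -> H3 at depth 0
  add 207.191.227.56/30 -> H2 at depth 30
  add 207.191.0.0/16 -> H3 at depth 16
  Q 207.176.0.47: descend 110011111011 ; hops seen [H3,H0] ; pick H0
  Q 207.191.227.56: descend 110011111011111111100011001110 ; hops seen [H3,H0,H6,H3,H2] ; pick H2
  add 248.50.134.0/23 -> H6 at depth 23
  Q 207.191.77.126: descend 1100111110111111 ; hops seen [H3,H0,H6,H3] ; pick H3
  Q 248.49.226.155: descend 11111000001100 ; hops seen [H3,H2] ; pick H2
  add 248.50.134.240/28 -> H6 at depth 28
  - 207.191.227.56/30 clear@30
  Q 167.40.129.147: descend 1 ; hops seen [H3] ; pick H3
  Q 248.50.134.17: descend 111110000011001010000110 ; hops seen [H3,H2,H6] ; pick H6
  add 207.191.227.48/28 -> H1 at depth 28
  Q 207.176.1.83: descend 110011111011 ; hops seen [H3,H0] ; pick H0
  - 207.191.0.0/16 clear@16
  - 248.48.0.0/12 clear@12
  add 207.191.0.0/16 -> H0 at depth 16
  - 0.0.0.0/0 clear@0
  Q 207.191.227.49: descend 1100111110111111111000110011 ; hops seen [H0,H6,H0,H1] ; pick H1
  Q 207.191.15.68: descend 1100111110111111 ; hops seen [H0,H6,H0] ; pick H0
  add 192.0.0.0/4 -> H3 at depth 4
  Q 144.103.153.236: descend 1 ; hops seen [∅] ; pick no-route

== LOOKUPS ==
["H6","H0","H2","H3","H2","H3","H6","H0","H1","H0","no-route"]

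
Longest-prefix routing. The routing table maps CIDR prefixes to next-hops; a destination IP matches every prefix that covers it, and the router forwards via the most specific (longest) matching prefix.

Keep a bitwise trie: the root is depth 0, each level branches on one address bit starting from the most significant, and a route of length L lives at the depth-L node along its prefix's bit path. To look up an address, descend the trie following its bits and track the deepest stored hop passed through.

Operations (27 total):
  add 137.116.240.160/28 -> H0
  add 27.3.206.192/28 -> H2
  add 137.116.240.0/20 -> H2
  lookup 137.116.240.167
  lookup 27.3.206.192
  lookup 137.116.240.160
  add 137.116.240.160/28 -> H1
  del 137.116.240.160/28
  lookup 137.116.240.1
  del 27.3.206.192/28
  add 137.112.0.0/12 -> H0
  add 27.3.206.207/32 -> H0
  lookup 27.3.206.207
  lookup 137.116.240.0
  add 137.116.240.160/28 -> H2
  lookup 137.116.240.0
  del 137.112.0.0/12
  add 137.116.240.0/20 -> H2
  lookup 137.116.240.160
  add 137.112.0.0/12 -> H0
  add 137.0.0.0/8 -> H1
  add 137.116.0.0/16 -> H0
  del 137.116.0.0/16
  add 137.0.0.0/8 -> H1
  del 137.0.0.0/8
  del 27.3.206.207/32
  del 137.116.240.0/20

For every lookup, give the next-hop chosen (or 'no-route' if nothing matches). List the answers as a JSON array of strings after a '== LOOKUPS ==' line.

Process each operation:
  add 137.116.240.160/28 -> H0 at depth 28
  add 27.3.206.192/28 -> H2 at depth 28
  add 137.116.240.0/20 -> H2 at depth 20
  ? 137.116.240.167  path d0:-→d1:-→d2:-→d3:-→d4:-→d5:-→d6:-→d7:-→d8:-→d9:-→d10:-→d11:-→d12:-→d13:-→d14:-→d15:-→d16:-→d17:-→d18:-→d19:-→d20:H2→d21:-→d22:-→d23:-→d24:-→d25:-→d26:-→d27:-→d28:H0  best=H0
  ? 27.3.206.192  path d0:-→d1:-→d2:-→d3:-→d4:-→d5:-→d6:-→d7:-→d8:-→d9:-→d10:-→d11:-→d12:-→d13:-→d14:-→d15:-→d16:-→d17:-→d18:-→d19:-→d20:-→d21:-→d22:-→d23:-→d24:-→d25:-→d26:-→d27:-→d28:H2  best=H2
  ? 137.116.240.160  path d0:-→d1:-→d2:-→d3:-→d4:-→d5:-→d6:-→d7:-→d8:-→d9:-→d10:-→d11:-→d12:-→d13:-→d14:-→d15:-→d16:-→d17:-→d18:-→d19:-→d20:H2→d21:-→d22:-→d23:-→d24:-→d25:-→d26:-→d27:-→d28:H0  best=H0
  add 137.116.240.160/28 -> H1 at depth 28
  del 137.116.240.160/28 (clear depth 28)
  ? 137.116.240.1  path d0:-→d1:-→d2:-→d3:-→d4:-→d5:-→d6:-→d7:-→d8:-→d9:-→d10:-→d11:-→d12:-→d13:-→d14:-→d15:-→d16:-→d17:-→d18:-→d19:-→d20:H2→d21:-→d22:-→d23:-→d24:-  best=H2
  del 27.3.206.192/28 (clear depth 28)
  add 137.112.0.0/12 -> H0 at depth 12
  add 27.3.206.207/32 -> H0 at depth 32
  ? 27.3.206.207  path d0:-→d1:-→d2:-→d3:-→d4:-→d5:-→d6:-→d7:-→d8:-→d9:-→d10:-→d11:-→d12:-→d13:-→d14:-→d15:-→d16:-→d17:-→d18:-→d19:-→d20:-→d21:-→d22:-→d23:-→d24:-→d25:-→d26:-→d27:-→d28:-→d29:-→d30:-→d31:-→d32:H0  best=H0
  ? 137.116.240.0  path d0:-→d1:-→d2:-→d3:-→d4:-→d5:-→d6:-→d7:-→d8:-→d9:-→d10:-→d11:-→d12:H0→d13:-→d14:-→d15:-→d16:-→d17:-→d18:-→d19:-→d20:H2→d21:-→d22:-→d23:-→d24:-  best=H2
  add 137.116.240.160/28 -> H2 at depth 28
  ? 137.116.240.0  path d0:-→d1:-→d2:-→d3:-→d4:-→d5:-→d6:-→d7:-→d8:-→d9:-→d10:-→d11:-→d12:H0→d13:-→d14:-→d15:-→d16:-→d17:-→d18:-→d19:-→d20:H2→d21:-→d22:-→d23:-→d24:-  best=H2
  del 137.112.0.0/12 (clear depth 12)
  add 137.116.240.0/20 -> H2 at depth 20
  ? 137.116.240.160  path d0:-→d1:-→d2:-→d3:-→d4:-→d5:-→d6:-→d7:-→d8:-→d9:-→d10:-→d11:-→d12:-→d13:-→d14:-→d15:-→d16:-→d17:-→d18:-→d19:-→d20:H2→d21:-→d22:-→d23:-→d24:-→d25:-→d26:-→d27:-→d28:H2  best=H2
  add 137.112.0.0/12 -> H0 at depth 12
  add 137.0.0.0/8 -> H1 at depth 8
  add 137.116.0.0/16 -> H0 at depth 16
  del 137.116.0.0/16 (clear depth 16)
  add 137.0.0.0/8 -> H1 at depth 8
  del 137.0.0.0/8 (clear depth 8)
  del 27.3.206.207/32 (clear depth 32)
  del 137.116.240.0/20 (clear depth 20)

== LOOKUPS ==
["H0","H2","H0","H2","H0","H2","H2","H2"]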